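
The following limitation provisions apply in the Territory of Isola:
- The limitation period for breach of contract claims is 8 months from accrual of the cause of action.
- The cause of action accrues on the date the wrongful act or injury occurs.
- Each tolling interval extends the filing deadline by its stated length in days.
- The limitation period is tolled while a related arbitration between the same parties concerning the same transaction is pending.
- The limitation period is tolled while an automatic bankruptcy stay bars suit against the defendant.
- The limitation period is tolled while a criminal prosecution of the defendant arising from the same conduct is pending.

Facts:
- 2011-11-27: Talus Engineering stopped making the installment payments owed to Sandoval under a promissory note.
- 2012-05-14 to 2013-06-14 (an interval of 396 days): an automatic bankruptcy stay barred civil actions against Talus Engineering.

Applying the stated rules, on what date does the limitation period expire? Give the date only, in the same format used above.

2013-08-27

The limitation period began to run on 2011-11-27.
Adding the 8 months base period to 2011-11-27 gives a deadline of 2012-07-27, before any tolling.
The automatic bankruptcy stay from 2012-05-14 to 2013-06-14 tolled the period for 396 days, extending the deadline to 2013-08-27.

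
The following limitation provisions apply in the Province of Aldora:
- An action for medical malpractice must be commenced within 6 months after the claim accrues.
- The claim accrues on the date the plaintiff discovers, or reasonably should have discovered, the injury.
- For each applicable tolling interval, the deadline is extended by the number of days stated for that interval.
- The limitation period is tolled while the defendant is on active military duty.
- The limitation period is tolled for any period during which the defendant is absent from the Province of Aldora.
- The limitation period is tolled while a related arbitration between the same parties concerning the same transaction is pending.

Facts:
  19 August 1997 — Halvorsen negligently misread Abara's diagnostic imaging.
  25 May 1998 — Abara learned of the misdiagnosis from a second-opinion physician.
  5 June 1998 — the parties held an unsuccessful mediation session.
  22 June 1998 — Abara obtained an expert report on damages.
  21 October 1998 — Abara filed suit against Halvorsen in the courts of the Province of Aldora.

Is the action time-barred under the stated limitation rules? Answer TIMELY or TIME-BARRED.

TIMELY

Under the discovery rule, the claim accrued on 25 May 1998, when Abara discovered the injury — not on the 19 August 1997 date of the underlying act.
6 months from 25 May 1998 is 25 November 1998.
The other events in the timeline have no effect on the limitation period under the stated rules.
The 21 October 1998 filing precedes the 25 November 1998 deadline; the claim is timely.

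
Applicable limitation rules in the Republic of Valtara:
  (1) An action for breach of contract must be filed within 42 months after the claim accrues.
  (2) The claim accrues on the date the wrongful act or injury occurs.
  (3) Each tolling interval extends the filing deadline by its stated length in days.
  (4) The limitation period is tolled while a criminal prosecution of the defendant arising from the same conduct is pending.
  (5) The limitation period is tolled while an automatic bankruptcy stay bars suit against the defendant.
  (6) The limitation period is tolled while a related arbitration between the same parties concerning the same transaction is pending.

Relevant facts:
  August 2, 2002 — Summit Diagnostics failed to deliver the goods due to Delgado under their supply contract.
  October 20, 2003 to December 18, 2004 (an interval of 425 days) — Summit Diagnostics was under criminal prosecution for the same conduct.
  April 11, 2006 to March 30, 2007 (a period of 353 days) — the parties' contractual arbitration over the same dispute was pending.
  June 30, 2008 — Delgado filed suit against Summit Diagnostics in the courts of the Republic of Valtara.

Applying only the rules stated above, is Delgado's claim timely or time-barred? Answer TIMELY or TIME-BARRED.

TIME-BARRED

The claim accrued on August 2, 2002, when the wrongful act occurred.
Adding the 42 months base period to August 2, 2002 gives a deadline of February 2, 2006, before any tolling.
Because the pending criminal prosecution ran from October 20, 2003 to December 18, 2004, the deadline is extended by 425 days to April 3, 2007.
The period was tolled for 353 days by the pending related arbitration (April 11, 2006 to March 30, 2007), pushing the deadline to March 21, 2008.
Filing on June 30, 2008 missed the March 21, 2008 deadline — the action is time-barred.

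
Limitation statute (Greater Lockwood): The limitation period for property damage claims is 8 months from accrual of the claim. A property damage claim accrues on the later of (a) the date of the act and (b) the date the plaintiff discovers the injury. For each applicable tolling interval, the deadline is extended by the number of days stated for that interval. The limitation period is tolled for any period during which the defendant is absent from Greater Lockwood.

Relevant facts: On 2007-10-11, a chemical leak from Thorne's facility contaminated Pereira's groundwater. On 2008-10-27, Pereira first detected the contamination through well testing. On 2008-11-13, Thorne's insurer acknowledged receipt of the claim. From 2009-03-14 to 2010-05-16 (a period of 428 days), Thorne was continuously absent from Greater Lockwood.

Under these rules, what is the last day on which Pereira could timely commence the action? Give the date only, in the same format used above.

2010-08-29

Taking the later of the act (2007-10-11) and discovery (2008-10-27), the claim accrued on 2008-10-27.
8 months from 2008-10-27 is 2009-06-27.
Because the defendant's absence from the jurisdiction ran from 2009-03-14 to 2010-05-16, the deadline is extended by 428 days to 2010-08-29.
The other events in the timeline have no effect on the limitation period under the stated rules.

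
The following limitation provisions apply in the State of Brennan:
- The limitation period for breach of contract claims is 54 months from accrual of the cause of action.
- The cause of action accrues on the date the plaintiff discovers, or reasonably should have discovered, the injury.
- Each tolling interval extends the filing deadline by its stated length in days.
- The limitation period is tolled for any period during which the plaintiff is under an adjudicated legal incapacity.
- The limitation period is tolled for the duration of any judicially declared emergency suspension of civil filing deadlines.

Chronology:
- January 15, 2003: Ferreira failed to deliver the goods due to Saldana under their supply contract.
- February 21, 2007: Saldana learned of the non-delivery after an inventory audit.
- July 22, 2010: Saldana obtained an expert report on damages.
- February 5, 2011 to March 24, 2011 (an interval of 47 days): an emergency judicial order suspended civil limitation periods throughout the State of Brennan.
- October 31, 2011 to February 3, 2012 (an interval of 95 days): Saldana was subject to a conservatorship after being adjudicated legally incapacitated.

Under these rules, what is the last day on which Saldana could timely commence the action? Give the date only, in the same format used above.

Accrual is tied to discovery, so the period began on February 21, 2007 rather than on January 15, 2003 when the act occurred.
The untolled deadline — 54 months after February 21, 2007 — is August 21, 2011.
Because the emergency suspension of filing deadlines ran from February 5, 2011 to March 24, 2011, the deadline is extended by 47 days to October 7, 2011.
The plaintiff's legal incapacity from October 31, 2011 to February 3, 2012 began after the period had already run on October 7, 2011, so it has no tolling effect.
Nothing else in the chronology tolls or restarts the period.

October 7, 2011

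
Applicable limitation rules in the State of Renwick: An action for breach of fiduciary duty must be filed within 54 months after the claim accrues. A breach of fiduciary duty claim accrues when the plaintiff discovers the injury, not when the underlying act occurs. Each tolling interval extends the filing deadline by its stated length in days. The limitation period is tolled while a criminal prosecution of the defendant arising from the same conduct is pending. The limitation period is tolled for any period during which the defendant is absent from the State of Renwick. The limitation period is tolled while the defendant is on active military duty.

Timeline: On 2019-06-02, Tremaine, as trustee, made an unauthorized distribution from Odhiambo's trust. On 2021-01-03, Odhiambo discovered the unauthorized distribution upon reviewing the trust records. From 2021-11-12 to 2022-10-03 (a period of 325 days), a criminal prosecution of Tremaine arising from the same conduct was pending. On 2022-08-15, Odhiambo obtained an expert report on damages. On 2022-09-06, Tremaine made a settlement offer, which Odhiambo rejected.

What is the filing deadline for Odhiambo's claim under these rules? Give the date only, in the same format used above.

2026-05-24

Under the discovery rule, the claim accrued on 2021-01-03, when Odhiambo discovered the injury — not on the 2019-06-02 date of the underlying act.
Adding the 54 months base period to 2021-01-03 gives a deadline of 2025-07-03, before any tolling.
Because the pending criminal prosecution ran from 2021-11-12 to 2022-10-03, the deadline is extended by 325 days to 2026-05-24.
Nothing else in the chronology tolls or restarts the period.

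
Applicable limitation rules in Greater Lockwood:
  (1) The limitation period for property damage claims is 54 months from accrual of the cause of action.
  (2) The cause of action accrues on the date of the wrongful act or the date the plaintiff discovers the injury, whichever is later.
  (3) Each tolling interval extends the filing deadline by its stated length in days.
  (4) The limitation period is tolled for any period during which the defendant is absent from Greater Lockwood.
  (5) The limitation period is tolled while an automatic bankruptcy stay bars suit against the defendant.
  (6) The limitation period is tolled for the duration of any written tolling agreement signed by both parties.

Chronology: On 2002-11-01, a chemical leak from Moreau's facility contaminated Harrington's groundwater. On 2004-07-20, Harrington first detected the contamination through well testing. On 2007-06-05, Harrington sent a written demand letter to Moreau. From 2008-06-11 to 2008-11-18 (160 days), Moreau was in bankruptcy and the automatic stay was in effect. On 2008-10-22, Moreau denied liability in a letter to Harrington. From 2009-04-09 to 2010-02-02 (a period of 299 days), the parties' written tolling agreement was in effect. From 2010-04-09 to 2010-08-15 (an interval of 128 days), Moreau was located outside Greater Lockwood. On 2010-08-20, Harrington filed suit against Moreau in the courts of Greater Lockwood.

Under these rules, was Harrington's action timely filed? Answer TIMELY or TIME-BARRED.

TIMELY

The claim accrued on 2004-07-20 — the later of the 2002-11-01 act and the 2004-07-20 discovery.
54 months from 2004-07-20 is 2009-01-20.
The automatic bankruptcy stay from 2008-06-11 to 2008-11-18 tolled the period for 160 days, extending the deadline to 2009-06-29.
The written tolling agreement from 2009-04-09 to 2010-02-02 tolled the period for 299 days, extending the deadline to 2010-04-24.
The period was tolled for 128 days by the defendant's absence from the jurisdiction (2010-04-09 to 2010-08-15), pushing the deadline to 2010-08-30.
Nothing else in the chronology tolls or restarts the period.
Filing on 2010-08-20 beat the 2010-08-30 deadline — the action is timely.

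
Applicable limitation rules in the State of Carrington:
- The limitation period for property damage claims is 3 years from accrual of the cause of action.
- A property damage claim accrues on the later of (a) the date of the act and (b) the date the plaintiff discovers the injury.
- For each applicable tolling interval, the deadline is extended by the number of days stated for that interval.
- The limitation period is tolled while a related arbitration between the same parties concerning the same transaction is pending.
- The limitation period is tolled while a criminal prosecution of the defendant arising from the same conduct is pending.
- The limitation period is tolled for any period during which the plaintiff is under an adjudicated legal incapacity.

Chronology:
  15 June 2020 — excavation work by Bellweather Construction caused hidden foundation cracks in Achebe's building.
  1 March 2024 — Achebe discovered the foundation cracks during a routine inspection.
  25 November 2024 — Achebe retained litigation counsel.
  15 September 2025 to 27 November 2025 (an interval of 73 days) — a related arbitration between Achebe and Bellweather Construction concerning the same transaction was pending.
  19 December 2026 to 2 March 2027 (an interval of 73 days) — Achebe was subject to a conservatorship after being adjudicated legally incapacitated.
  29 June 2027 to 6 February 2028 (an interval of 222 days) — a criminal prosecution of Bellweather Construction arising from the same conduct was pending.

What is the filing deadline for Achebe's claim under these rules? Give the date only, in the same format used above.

Taking the later of the act (15 June 2020) and discovery (1 March 2024), the claim accrued on 1 March 2024.
The untolled deadline — 3 years after 1 March 2024 — is 1 March 2027.
The pending related arbitration from 15 September 2025 to 27 November 2025 tolled the period for 73 days, extending the deadline to 13 May 2027.
The period was tolled for 73 days by the plaintiff's legal incapacity (19 December 2026 to 2 March 2027), pushing the deadline to 25 July 2027.
Because the pending criminal prosecution ran from 29 June 2027 to 6 February 2028, the deadline is extended by 222 days to 3 March 2028.
Nothing else in the chronology tolls or restarts the period.

3 March 2028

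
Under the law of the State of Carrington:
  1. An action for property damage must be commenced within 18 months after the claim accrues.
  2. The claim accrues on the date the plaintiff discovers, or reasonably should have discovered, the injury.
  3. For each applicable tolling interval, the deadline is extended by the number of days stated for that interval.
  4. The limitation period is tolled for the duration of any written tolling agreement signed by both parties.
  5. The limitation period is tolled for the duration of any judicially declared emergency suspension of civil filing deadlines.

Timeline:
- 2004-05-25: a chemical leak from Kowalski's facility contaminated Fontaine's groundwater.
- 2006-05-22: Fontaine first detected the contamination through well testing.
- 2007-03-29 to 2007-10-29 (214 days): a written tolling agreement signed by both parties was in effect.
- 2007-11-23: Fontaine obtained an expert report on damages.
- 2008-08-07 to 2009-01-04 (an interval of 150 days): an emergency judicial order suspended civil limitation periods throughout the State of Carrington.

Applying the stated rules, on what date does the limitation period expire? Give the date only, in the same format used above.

The claim did not accrue until Fontaine discovered the injury on 2006-05-22; the 2004-05-25 act date does not start the clock under the stated rule.
18 months from 2006-05-22 is 2007-11-22.
The written tolling agreement from 2007-03-29 to 2007-10-29 tolled the period for 214 days, extending the deadline to 2008-06-23.
By the time the emergency suspension of filing deadlines began on 2008-08-07, the limitation period had already expired on 2008-06-23; that interval cannot revive it.
Nothing else in the chronology tolls or restarts the period.

2008-06-23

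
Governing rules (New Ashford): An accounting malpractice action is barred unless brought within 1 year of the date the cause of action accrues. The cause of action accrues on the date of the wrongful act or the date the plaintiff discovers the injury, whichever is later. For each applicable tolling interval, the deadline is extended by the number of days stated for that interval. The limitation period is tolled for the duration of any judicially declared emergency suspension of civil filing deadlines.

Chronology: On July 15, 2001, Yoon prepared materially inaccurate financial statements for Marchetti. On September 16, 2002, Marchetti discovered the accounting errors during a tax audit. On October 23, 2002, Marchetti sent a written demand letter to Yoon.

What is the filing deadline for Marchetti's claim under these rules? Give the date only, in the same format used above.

The claim accrued on September 16, 2002 — the later of the July 15, 2001 act and the September 16, 2002 discovery.
Adding the 1 year base period to September 16, 2002 gives a deadline of September 16, 2003, before any tolling.
Nothing else in the chronology tolls or restarts the period.

September 16, 2003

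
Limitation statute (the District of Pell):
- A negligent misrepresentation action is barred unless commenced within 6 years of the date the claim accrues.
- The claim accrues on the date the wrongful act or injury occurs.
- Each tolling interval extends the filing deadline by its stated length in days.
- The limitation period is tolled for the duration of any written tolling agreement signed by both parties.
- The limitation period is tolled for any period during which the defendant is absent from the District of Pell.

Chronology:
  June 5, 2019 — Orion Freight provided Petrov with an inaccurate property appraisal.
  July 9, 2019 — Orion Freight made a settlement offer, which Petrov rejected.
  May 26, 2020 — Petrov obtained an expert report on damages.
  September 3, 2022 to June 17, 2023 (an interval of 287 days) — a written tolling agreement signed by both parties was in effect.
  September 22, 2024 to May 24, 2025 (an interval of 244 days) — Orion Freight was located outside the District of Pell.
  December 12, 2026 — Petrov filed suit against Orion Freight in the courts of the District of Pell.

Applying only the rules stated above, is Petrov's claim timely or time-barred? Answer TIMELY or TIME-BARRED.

TIME-BARRED

The limitation period began to run on June 5, 2019.
6 years from June 5, 2019 is June 5, 2025.
Because the written tolling agreement ran from September 3, 2022 to June 17, 2023, the deadline is extended by 287 days to March 19, 2026.
The defendant's absence from the jurisdiction from September 22, 2024 to May 24, 2025 tolled the period for 244 days, extending the deadline to November 18, 2026.
The other events in the timeline have no effect on the limitation period under the stated rules.
Petrov filed on December 12, 2026, after the November 18, 2026 deadline, so the action is time-barred.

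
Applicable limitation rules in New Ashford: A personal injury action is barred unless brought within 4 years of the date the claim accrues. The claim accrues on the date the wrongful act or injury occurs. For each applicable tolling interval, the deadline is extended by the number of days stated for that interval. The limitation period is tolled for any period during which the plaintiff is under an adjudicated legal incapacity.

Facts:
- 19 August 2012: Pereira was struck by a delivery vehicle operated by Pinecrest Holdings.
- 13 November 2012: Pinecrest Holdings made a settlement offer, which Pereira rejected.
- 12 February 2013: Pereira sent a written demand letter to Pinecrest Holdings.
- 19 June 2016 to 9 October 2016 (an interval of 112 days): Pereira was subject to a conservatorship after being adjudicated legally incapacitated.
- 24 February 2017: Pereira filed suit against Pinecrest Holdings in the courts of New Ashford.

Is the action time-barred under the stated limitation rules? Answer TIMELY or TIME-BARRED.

The claim accrued on 19 August 2012, when the wrongful act occurred.
The untolled deadline — 4 years after 19 August 2012 — is 19 August 2016.
The period was tolled for 112 days by the plaintiff's legal incapacity (19 June 2016 to 9 October 2016), pushing the deadline to 9 December 2016.
Nothing else in the chronology tolls or restarts the period.
Filing on 24 February 2017 missed the 9 December 2016 deadline — the action is time-barred.

TIME-BARRED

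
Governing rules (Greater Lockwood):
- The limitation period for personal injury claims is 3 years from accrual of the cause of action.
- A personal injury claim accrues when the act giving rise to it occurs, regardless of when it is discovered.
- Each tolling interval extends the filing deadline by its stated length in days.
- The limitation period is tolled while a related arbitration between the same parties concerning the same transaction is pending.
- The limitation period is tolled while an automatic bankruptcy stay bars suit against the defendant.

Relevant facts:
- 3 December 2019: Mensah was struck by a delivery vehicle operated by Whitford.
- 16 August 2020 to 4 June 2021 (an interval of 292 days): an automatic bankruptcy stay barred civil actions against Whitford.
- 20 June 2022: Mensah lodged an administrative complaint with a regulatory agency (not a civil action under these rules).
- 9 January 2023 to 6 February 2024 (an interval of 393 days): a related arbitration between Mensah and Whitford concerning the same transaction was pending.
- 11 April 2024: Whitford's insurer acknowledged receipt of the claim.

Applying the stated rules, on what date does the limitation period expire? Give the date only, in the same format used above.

The limitation period began to run on 3 December 2019.
Adding the 3 years base period to 3 December 2019 gives a deadline of 3 December 2022, before any tolling.
The automatic bankruptcy stay from 16 August 2020 to 4 June 2021 tolled the period for 292 days, extending the deadline to 21 September 2023.
Because the pending related arbitration ran from 9 January 2023 to 6 February 2024, the deadline is extended by 393 days to 18 October 2024.
The other events in the timeline have no effect on the limitation period under the stated rules.

18 October 2024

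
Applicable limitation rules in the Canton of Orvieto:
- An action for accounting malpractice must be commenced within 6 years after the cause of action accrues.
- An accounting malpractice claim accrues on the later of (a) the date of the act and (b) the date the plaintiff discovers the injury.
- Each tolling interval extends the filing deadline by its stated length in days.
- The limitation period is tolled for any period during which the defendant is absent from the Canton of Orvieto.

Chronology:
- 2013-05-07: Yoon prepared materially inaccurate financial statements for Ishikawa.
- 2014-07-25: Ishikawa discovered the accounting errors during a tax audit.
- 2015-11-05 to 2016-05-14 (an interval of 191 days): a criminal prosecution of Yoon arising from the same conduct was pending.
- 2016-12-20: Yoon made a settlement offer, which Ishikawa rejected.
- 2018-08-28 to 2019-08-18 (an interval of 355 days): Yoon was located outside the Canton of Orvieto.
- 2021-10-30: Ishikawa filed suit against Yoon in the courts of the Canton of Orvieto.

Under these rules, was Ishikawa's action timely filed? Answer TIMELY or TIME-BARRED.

The claim accrued on 2014-07-25 — the later of the 2013-05-07 act and the 2014-07-25 discovery.
The untolled deadline — 6 years after 2014-07-25 — is 2020-07-25.
The defendant's absence from the jurisdiction from 2018-08-28 to 2019-08-18 tolled the period for 355 days, extending the deadline to 2021-07-15.
The pending criminal prosecution from 2015-11-05 to 2016-05-14 does not toll the period, because no stated rule makes a criminal prosecution a tolling event.
None of the other events listed affects the running of the period under the stated rules.
The 2021-10-30 filing falls after the 2021-07-15 deadline; the claim is time-barred.

TIME-BARRED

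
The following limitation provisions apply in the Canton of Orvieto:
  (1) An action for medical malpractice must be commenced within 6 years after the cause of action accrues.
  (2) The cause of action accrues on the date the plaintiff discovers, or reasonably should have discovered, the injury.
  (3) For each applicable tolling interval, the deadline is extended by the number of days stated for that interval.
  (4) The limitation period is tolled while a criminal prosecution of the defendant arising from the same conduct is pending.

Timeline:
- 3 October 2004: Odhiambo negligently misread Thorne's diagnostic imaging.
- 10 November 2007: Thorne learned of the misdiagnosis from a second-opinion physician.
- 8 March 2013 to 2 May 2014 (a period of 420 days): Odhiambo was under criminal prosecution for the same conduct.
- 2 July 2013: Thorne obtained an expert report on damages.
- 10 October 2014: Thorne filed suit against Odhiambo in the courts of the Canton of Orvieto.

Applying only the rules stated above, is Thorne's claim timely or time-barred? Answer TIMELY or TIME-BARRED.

TIMELY

Under the discovery rule, the claim accrued on 10 November 2007, when Thorne discovered the injury — not on the 3 October 2004 date of the underlying act.
6 years from 10 November 2007 is 10 November 2013.
Because the pending criminal prosecution ran from 8 March 2013 to 2 May 2014, the deadline is extended by 420 days to 4 January 2015.
The other events in the timeline have no effect on the limitation period under the stated rules.
Thorne filed on 10 October 2014, before the 4 January 2015 deadline, so the action is timely.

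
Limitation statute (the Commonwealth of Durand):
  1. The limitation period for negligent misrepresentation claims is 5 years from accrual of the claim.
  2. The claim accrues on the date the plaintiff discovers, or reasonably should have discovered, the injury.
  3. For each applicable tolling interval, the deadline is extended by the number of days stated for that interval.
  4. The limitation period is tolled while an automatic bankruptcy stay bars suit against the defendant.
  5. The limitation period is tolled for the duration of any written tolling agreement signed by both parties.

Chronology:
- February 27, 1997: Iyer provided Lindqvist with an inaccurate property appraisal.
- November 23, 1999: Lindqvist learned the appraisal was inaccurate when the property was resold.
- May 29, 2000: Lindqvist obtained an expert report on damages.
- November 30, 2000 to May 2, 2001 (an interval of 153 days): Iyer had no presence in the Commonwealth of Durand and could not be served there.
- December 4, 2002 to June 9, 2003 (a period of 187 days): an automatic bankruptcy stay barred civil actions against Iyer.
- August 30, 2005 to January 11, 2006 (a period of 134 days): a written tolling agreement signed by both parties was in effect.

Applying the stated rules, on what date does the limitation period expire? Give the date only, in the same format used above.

May 29, 2005

Accrual is tied to discovery, so the period began on November 23, 1999 rather than on February 27, 1997 when the act occurred.
The untolled deadline — 5 years after November 23, 1999 — is November 23, 2004.
The period was tolled for 187 days by the automatic bankruptcy stay (December 4, 2002 to June 9, 2003), pushing the deadline to May 29, 2005.
The written tolling agreement from August 30, 2005 to January 11, 2006 began after the period had already run on May 29, 2005, so it has no tolling effect.
The defendant's absence from the jurisdiction from November 30, 2000 to May 2, 2001 does not toll the period, because no stated rule makes the defendant's absence a tolling event.
The other events in the timeline have no effect on the limitation period under the stated rules.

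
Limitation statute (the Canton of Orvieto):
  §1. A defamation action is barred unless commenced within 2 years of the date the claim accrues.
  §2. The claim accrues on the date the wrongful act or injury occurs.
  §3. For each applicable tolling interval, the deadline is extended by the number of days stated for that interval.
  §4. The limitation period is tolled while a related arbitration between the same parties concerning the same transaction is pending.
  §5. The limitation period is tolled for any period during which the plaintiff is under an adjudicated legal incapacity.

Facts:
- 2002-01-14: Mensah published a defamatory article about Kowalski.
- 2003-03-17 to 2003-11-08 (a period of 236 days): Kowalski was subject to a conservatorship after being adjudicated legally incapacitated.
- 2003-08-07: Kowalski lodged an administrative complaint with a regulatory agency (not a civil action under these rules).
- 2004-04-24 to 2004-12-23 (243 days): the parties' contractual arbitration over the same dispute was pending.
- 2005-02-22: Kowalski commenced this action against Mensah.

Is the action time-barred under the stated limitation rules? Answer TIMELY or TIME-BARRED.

The claim accrued on 2002-01-14, when the wrongful act occurred.
2 years from 2002-01-14 is 2004-01-14.
Because the plaintiff's legal incapacity ran from 2003-03-17 to 2003-11-08, the deadline is extended by 236 days to 2004-09-06.
The pending related arbitration from 2004-04-24 to 2004-12-23 tolled the period for 243 days, extending the deadline to 2005-05-07.
The other events in the timeline have no effect on the limitation period under the stated rules.
Filing on 2005-02-22 beat the 2005-05-07 deadline — the action is timely.

TIMELY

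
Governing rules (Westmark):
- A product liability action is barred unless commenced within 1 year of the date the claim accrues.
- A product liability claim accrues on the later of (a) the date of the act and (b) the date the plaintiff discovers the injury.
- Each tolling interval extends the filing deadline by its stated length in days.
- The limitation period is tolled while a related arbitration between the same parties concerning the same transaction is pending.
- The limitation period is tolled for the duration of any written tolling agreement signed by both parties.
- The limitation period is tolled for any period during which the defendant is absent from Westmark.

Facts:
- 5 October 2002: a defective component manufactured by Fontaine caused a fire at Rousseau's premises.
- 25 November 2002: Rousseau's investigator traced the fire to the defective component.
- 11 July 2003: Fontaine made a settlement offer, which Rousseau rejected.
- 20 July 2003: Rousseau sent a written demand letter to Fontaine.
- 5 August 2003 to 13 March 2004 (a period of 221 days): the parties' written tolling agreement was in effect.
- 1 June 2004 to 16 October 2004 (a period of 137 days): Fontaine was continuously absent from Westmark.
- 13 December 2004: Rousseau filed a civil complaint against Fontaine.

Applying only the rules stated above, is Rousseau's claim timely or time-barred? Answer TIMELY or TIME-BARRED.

Taking the later of the act (5 October 2002) and discovery (25 November 2002), the claim accrued on 25 November 2002.
1 year from 25 November 2002 is 25 November 2003.
The written tolling agreement from 5 August 2003 to 13 March 2004 tolled the period for 221 days, extending the deadline to 3 July 2004.
The defendant's absence from the jurisdiction from 1 June 2004 to 16 October 2004 tolled the period for 137 days, extending the deadline to 17 November 2004.
The other events in the timeline have no effect on the limitation period under the stated rules.
The 13 December 2004 filing falls after the 17 November 2004 deadline; the claim is time-barred.

TIME-BARRED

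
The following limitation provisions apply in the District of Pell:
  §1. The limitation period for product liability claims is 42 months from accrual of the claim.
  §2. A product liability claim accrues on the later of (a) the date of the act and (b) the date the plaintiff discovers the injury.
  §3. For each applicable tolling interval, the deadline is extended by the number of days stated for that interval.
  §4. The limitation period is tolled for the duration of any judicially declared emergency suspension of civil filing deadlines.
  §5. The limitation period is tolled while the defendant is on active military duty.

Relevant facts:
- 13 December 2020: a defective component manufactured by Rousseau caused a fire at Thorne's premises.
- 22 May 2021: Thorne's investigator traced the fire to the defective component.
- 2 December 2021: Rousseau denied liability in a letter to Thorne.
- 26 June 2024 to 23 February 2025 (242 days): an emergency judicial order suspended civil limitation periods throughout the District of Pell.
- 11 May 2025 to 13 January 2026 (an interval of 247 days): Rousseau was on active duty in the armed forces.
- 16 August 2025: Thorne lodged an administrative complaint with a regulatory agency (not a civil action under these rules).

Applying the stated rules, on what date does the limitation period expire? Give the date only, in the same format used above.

Because discovery on 22 May 2021 post-dates the 13 December 2020 act, accrual under the later-of rule falls on 22 May 2021.
Adding the 42 months base period to 22 May 2021 gives a deadline of 22 November 2024, before any tolling.
Because the emergency suspension of filing deadlines ran from 26 June 2024 to 23 February 2025, the deadline is extended by 242 days to 22 July 2025.
Because the defendant's active military service ran from 11 May 2025 to 13 January 2026, the deadline is extended by 247 days to 26 March 2026.
None of the other events listed affects the running of the period under the stated rules.

26 March 2026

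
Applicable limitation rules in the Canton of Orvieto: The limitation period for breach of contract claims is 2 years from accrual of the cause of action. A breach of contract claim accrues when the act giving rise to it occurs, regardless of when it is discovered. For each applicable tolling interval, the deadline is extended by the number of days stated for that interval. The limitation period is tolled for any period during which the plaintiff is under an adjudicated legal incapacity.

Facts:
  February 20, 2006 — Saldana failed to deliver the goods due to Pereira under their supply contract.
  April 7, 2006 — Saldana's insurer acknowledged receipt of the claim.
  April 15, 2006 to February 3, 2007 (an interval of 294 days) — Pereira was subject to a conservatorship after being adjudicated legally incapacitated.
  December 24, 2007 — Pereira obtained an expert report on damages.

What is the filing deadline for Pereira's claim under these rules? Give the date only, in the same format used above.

The cause of action accrued on February 20, 2006, the date of the act.
Adding the 2 years base period to February 20, 2006 gives a deadline of February 20, 2008, before any tolling.
The period was tolled for 294 days by the plaintiff's legal incapacity (April 15, 2006 to February 3, 2007), pushing the deadline to December 10, 2008.
Nothing else in the chronology tolls or restarts the period.

December 10, 2008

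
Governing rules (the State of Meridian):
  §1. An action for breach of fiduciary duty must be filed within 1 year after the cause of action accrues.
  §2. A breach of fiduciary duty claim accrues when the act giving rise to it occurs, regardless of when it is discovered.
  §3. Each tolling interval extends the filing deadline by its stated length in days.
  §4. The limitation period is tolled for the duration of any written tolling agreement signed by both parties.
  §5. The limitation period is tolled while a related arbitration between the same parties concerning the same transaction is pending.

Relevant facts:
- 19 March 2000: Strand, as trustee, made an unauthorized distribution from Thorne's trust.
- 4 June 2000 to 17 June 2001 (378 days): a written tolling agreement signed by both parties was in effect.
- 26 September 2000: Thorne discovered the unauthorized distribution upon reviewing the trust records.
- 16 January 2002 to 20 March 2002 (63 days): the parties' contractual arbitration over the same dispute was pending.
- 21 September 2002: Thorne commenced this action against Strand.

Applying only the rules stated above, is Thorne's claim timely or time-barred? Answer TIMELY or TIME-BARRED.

TIME-BARRED

The claim accrued on 19 March 2000, when the wrongful act occurred; under the stated occurrence rule the 26 September 2000 discovery does not delay accrual.
The untolled deadline — 1 year after 19 March 2000 — is 19 March 2001.
The written tolling agreement from 4 June 2000 to 17 June 2001 tolled the period for 378 days, extending the deadline to 1 April 2002.
The period was tolled for 63 days by the pending related arbitration (16 January 2002 to 20 March 2002), pushing the deadline to 3 June 2002.
Filing on 21 September 2002 missed the 3 June 2002 deadline — the action is time-barred.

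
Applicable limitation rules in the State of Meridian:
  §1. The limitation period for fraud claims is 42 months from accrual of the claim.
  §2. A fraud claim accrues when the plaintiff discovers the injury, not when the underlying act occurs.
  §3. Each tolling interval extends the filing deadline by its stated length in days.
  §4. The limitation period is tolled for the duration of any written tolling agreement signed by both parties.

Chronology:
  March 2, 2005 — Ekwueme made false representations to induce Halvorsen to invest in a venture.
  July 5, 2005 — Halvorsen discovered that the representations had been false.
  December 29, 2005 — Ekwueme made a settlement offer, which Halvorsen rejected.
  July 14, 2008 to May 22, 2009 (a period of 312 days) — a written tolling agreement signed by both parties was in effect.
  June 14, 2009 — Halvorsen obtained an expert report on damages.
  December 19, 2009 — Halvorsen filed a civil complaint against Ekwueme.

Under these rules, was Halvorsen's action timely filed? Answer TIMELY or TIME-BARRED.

Under the discovery rule, the claim accrued on July 5, 2005, when Halvorsen discovered the injury — not on the March 2, 2005 date of the underlying act.
The untolled deadline — 42 months after July 5, 2005 — is January 5, 2009.
The period was tolled for 312 days by the written tolling agreement (July 14, 2008 to May 22, 2009), pushing the deadline to November 13, 2009.
None of the other events listed affects the running of the period under the stated rules.
Halvorsen filed on December 19, 2009, after the November 13, 2009 deadline, so the action is time-barred.

TIME-BARRED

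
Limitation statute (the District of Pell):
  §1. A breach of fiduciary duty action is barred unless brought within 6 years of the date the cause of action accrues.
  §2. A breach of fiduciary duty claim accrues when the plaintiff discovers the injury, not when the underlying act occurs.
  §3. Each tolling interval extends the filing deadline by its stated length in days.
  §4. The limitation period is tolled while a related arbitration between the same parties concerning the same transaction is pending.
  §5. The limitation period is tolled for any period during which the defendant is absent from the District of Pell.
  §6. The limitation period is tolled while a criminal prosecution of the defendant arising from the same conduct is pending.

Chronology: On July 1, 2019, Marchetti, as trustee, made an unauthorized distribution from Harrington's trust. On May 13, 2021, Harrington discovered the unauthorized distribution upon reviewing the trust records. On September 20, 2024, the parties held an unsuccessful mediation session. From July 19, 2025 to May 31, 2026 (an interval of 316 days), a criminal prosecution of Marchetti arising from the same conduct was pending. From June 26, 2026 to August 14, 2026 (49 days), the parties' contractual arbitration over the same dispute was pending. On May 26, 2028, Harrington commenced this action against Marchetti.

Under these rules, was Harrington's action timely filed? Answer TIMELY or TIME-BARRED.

TIME-BARRED

The claim did not accrue until Harrington discovered the injury on May 13, 2021; the July 1, 2019 act date does not start the clock under the stated rule.
The untolled deadline — 6 years after May 13, 2021 — is May 13, 2027.
The pending criminal prosecution from July 19, 2025 to May 31, 2026 tolled the period for 316 days, extending the deadline to March 24, 2028.
Because the pending related arbitration ran from June 26, 2026 to August 14, 2026, the deadline is extended by 49 days to May 12, 2028.
None of the other events listed affects the running of the period under the stated rules.
Harrington filed on May 26, 2028, after the May 12, 2028 deadline, so the action is time-barred.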